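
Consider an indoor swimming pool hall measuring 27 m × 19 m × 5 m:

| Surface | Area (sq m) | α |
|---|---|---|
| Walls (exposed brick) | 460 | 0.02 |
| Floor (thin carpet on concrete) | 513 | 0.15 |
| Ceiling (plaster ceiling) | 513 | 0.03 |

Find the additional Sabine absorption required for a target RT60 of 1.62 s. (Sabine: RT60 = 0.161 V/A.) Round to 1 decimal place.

A₁ = Σ Sᵢαᵢ = 460·0.02 + 513·0.15 + 513·0.03 = 101.540 sabins.
V = 2565 m³. Required absorption A₂ = 0.161 × 2565 / 1.62 = 254.917 sabins.
Additional absorption ΔA = 254.917 − 101.540 = 153.4 sabins.

153.4 sabins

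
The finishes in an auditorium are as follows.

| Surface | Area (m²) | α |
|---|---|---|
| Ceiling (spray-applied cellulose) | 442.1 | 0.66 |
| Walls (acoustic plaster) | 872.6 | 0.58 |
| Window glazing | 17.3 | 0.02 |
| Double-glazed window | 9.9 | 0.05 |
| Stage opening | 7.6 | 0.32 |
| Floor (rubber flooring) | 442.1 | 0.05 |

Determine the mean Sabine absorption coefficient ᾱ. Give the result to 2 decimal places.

0.46

Total surface area S = 1791.6 m².
Σ(Sᵢαᵢ) = 442.1×0.66 + 872.6×0.58 + 17.3×0.02 + 9.9×0.05 + 7.6×0.32 + 442.1×0.05 = 823.272.
ᾱ = A/S = 0.46.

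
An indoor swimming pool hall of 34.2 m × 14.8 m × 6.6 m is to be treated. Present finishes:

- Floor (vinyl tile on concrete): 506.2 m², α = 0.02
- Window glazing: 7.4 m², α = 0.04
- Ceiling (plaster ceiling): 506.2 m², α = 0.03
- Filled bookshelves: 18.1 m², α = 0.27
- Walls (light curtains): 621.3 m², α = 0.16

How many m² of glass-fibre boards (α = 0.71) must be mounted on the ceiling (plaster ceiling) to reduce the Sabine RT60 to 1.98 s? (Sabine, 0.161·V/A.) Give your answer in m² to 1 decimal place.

A₁ = Σ Sᵢαᵢ = 506.2*0.02 + 7.4*0.04 + 506.2*0.03 + 18.1*0.27 + 621.3*0.16 = 129.901 sabins.
Required A₂ = 0.161·3340.656/1.98 = 271.639 sabins.
ΔA needed = 271.639 − 129.901 = 141.738 sabins.
Net gain per m²: Δα = 0.71 − 0.03 = 0.68.
Area = ΔA/Δα = 141.738/0.68 = 208.4 m².

208.4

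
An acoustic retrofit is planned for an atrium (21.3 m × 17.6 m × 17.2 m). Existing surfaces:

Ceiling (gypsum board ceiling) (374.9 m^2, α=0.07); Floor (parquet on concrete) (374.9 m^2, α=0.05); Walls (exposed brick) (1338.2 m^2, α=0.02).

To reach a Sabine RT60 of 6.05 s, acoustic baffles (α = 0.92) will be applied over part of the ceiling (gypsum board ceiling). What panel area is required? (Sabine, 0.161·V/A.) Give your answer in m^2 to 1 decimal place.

117.5

A₁ = Σ Sᵢαᵢ = 374.9×0.07 + 374.9×0.05 + 1338.2×0.02 = 71.752 sabins.
Required A₂ = 0.161·6447.936/6.05 = 171.590 sabins.
ΔA needed = 171.590 − 71.752 = 99.838 sabins.
Each m^2 of panel replacing the ceiling (gypsum board ceiling) adds (0.92 − 0.07) = 0.85 sabins.
Area = ΔA/Δα = 99.838/0.85 = 117.5 m^2.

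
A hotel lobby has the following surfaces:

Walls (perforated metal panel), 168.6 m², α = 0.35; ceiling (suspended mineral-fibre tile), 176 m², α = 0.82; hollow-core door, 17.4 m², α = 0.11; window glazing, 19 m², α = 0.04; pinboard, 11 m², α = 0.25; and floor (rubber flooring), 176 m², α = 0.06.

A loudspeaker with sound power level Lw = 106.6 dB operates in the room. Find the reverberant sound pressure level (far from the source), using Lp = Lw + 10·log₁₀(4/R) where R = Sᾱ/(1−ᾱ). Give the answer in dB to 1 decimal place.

Σ(Sᵢαᵢ) = 168.6×0.35 + 176×0.82 + 17.4×0.11 + 19×0.04 + 11×0.25 + 176×0.06 = 219.314; total area S = 568.0 m².
ᾱ = 219.314/568.0 = 0.3861; R = Sᾱ/(1−ᾱ) = 219.314/(1−0.3861) = 357.247 m².
Lp = Lw + 10 log₁₀(4/R) = 106.6 -19.51 = 87.1 dB.

87.1 dB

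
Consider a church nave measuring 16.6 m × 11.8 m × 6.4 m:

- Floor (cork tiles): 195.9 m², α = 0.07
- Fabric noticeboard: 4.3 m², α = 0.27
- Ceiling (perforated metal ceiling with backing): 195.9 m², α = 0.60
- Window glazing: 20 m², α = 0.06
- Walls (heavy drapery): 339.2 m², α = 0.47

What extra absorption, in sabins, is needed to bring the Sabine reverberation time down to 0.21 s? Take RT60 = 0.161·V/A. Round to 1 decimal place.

668.1 sabins

Summing Sᵢαᵢ: 13.713 + 1.161 + 117.540 + 1.200 + 159.424 → A₁ = 293.038 sabins.
Target A₂ = 0.161·1253.632/0.21 = 961.118 sabins (V = 1253.632 m³).
Shortfall: 961.118 − 293.038 = 668.1 sabins.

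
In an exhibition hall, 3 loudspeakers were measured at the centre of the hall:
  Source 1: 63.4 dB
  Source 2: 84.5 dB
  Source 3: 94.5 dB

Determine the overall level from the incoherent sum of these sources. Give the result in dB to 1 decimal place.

Converting to relative power and adding: 10^(63.4/10) + 10^(84.5/10) + 10^(94.5/10) = 3.102e+09.
Combined level = 10 log₁₀(3.102e+09) = 94.9 dB.

94.9 dB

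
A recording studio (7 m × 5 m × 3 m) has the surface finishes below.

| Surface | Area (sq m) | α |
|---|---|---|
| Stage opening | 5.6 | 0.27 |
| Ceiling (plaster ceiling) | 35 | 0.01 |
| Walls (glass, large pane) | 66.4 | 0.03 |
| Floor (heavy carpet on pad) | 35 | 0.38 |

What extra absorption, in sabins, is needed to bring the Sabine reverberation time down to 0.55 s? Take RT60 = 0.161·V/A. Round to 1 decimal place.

Summing Sᵢαᵢ: 1.512 + 0.350 + 1.992 + 13.300 → A₁ = 17.154 sabins.
V = 105 m³. Required absorption A₂ = 0.161 × 105 / 0.55 = 30.736 sabins.
Additional absorption ΔA = 30.736 − 17.154 = 13.6 sabins.

13.6 sabins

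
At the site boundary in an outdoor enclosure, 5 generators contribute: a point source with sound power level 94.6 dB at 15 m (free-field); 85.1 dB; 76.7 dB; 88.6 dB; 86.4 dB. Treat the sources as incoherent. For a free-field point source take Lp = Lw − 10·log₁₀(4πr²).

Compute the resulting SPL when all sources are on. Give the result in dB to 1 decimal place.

91.9 dB

Source at 15 m: Lp = 94.6 − 10·log₁₀(4π·15²) = 94.6 − 10·log₁₀(2827.433) = 60.1 dB.
Σ 10^(Lᵢ/10) = 1.532e+09.
Combined level = 10 log₁₀(1.532e+09) = 91.9 dB.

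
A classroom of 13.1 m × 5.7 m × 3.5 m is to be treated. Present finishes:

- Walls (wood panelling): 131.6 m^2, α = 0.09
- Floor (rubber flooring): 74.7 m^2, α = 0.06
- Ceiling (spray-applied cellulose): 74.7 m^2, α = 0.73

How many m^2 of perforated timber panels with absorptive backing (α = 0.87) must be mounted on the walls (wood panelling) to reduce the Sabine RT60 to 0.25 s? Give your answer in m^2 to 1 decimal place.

124.9

Equivalent absorption area: A₁ = 131.6*0.09 + 74.7*0.06 + 74.7*0.73 = 70.857 m^2.
V = 261.345 m³. Target absorption A₂ = 0.161 × 261.345 / 0.25 = 168.306 sabins.
ΔA needed = 168.306 − 70.857 = 97.449 sabins.
Each m^2 of panel replacing the walls (wood panelling) adds (0.87 − 0.09) = 0.78 sabins.
Area = ΔA/Δα = 97.449/0.78 = 124.9 m^2.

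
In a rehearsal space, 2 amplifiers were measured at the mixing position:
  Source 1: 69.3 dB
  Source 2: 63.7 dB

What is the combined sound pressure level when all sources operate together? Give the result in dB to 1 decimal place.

Sum in the linear (power) domain: Σ 10^(Lᵢ/10) = 10^(69.3/10) + 10^(63.7/10) = 1.086e+07.
L_total = 10·log₁₀(1.086e+07) = 70.4 dB.

70.4 dB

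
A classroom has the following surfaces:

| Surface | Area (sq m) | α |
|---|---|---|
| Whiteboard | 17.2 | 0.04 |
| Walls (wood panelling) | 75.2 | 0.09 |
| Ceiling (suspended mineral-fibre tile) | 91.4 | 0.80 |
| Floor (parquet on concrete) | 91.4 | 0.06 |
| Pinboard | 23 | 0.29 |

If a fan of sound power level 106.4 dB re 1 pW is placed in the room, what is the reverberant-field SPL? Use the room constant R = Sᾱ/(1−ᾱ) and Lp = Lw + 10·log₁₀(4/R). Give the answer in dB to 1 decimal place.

91.1 dB

A = 92.730 sabins; S = 298.2 sq m.
ᾱ = 92.730/298.2 = 0.3110; R = Sᾱ/(1−ᾱ) = 92.730/(1−0.3110) = 134.586 sq m.
Lp = 106.4 + 10·log₁₀(4/134.586) = 106.4 + (-15.27) = 91.1 dB.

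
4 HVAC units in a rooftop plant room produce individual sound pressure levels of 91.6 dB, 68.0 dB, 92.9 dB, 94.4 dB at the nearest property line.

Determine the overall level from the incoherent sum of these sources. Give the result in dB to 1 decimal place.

Σ 10^(Lᵢ/10) = 6.156e+09.
L_total = 10·log₁₀(6.156e+09) = 97.9 dB.

97.9 dB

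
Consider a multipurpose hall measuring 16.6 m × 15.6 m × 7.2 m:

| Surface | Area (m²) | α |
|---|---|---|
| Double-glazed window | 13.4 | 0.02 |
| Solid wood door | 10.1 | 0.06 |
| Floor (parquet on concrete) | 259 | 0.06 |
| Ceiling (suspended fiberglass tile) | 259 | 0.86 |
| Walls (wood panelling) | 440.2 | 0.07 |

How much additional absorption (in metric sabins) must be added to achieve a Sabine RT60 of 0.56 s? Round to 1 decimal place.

Summing Sᵢαᵢ: 0.268 + 0.606 + 15.540 + 222.740 + 30.814 → A₁ = 269.968 sabins.
For T = 0.56 s, need A₂ = 0.161·V/T = 0.161·1864.512/0.56 = 536.047 sabins.
ΔA = A₂ − A₁ = 536.047 − 269.968 = 266.1 sabins.

266.1 sabins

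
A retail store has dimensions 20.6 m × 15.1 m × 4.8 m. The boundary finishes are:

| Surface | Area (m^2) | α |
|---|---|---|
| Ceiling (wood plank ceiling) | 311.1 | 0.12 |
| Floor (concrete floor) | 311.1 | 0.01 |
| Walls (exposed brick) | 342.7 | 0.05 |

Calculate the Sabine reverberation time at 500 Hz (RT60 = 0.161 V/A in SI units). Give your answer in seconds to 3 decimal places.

Equivalent absorption area: A = 311.1*0.12 + 311.1*0.01 + 342.7*0.05 = 57.578 m^2.
Room volume: 1493.088 m³.
RT60 = 0.161 · V / A = 0.161 × 1493.088 / 57.578 = 4.175 s.

4.175 sec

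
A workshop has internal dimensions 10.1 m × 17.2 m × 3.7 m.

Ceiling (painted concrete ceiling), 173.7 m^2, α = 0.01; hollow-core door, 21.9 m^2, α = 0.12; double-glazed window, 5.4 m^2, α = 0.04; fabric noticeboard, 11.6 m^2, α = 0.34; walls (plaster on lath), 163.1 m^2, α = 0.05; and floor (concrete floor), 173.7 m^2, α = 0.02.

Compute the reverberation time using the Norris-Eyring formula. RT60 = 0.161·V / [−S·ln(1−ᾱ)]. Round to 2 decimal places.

5.04 seconds

S = Σ Sᵢ = 549.4 m^2.
Σ(Sᵢαᵢ) = 173.7·0.01 + 21.9·0.12 + 5.4·0.04 + 11.6·0.34 + 163.1·0.05 + 173.7·0.02 = 20.154.
Mean coefficient ᾱ = A/S = 0.0367.
Eyring denominator: −S ln(1−ᾱ) = 20.542.
V = 10.1 × 17.2 × 3.7 = 642.764 m³.
T = 0.161·V/[−S·ln(1−ᾱ)] = 0.161·642.764/20.542 = 5.04 s.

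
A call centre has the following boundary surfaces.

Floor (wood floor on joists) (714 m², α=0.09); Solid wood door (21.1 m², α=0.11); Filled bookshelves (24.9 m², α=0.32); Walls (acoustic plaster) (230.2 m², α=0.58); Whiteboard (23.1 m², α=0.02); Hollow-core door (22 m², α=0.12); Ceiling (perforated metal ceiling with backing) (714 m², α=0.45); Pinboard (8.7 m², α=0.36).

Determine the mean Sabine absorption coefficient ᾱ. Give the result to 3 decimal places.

0.305

Total surface area S = 1758.0 m².
A = 714×0.09 + 21.1×0.11 + 24.9×0.32 + 230.2×0.58 + 23.1×0.02 + 22×0.12 + 714×0.45 + 8.7×0.36 = 535.599 sabins.
ᾱ = 535.599 / 1758.0 = 0.305.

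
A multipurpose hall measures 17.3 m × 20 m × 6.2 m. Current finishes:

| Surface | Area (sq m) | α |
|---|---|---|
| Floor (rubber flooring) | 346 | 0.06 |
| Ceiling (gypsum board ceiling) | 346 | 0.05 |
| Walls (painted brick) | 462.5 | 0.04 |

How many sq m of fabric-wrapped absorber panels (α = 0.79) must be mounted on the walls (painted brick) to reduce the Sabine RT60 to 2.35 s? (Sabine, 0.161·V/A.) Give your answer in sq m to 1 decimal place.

A₁ = Σ Sᵢαᵢ = 346·0.06 + 346·0.05 + 462.5·0.04 = 56.560 sabins.
Required A₂ = 0.161·2145.2/2.35 = 146.969 sabins.
ΔA needed = 146.969 − 56.560 = 90.409 sabins.
Net gain per sq m: Δα = 0.79 − 0.04 = 0.75.
Panel area = 90.409 / 0.75 = 120.5 sq m.

120.5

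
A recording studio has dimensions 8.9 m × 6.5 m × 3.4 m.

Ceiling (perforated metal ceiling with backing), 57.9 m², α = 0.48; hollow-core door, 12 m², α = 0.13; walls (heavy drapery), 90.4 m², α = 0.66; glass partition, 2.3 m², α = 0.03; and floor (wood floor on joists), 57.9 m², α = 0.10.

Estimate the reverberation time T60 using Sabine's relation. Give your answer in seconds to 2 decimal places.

0.33 s

A = Σ Sᵢαᵢ = 57.9·0.48 + 12·0.13 + 90.4·0.66 + 2.3·0.03 + 57.9·0.10 = 94.875 sabins.
Volume V = 8.9 × 6.5 × 3.4 = 196.69 m³.
T = 0.161 V/A = 0.161·196.69/94.875 = 0.33 s.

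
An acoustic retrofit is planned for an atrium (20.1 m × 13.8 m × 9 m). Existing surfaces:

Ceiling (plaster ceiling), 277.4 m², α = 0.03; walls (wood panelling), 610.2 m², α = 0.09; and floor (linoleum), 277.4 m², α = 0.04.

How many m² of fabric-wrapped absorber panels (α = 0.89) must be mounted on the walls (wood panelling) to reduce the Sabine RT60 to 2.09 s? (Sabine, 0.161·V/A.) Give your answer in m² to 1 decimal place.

147.5

Equivalent absorption area: A₁ = 277.4*0.03 + 610.2*0.09 + 277.4*0.04 = 74.336 m².
V = 2496.42 m³. Target absorption A₂ = 0.161 × 2496.42 / 2.09 = 192.308 sabins.
ΔA needed = 192.308 − 74.336 = 117.972 sabins.
Each m² of panel replacing the walls (wood panelling) adds (0.89 − 0.09) = 0.80 sabins.
Area = ΔA/Δα = 117.972/0.80 = 147.5 m².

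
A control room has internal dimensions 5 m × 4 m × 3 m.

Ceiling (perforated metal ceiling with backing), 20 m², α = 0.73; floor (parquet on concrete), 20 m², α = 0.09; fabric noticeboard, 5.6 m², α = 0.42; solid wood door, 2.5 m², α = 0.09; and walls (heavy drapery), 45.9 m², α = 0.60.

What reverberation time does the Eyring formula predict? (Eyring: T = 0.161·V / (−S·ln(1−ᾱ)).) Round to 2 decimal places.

0.15 s

S = Σ Sᵢ = 94.0 m².
Absorption A = 20·0.73 + 20·0.09 + 5.6·0.42 + 2.5·0.09 + 45.9·0.60 = 46.517 sabins.
ᾱ = 46.517 / 94.0 = 0.4949.
−S·ln(1−ᾱ) = −94.0 × ln(1 − 0.4949) = 64.202.
V = 5 × 4 × 3 = 60 m³.
RT60 = 0.161 × 60 / 64.202 = 0.15 s.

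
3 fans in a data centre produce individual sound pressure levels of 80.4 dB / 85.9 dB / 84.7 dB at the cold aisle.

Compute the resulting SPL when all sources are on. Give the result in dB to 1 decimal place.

89.0 dB

Σ 10^(Lᵢ/10) = 7.938e+08.
Combined level = 10 log₁₀(7.938e+08) = 89.0 dB.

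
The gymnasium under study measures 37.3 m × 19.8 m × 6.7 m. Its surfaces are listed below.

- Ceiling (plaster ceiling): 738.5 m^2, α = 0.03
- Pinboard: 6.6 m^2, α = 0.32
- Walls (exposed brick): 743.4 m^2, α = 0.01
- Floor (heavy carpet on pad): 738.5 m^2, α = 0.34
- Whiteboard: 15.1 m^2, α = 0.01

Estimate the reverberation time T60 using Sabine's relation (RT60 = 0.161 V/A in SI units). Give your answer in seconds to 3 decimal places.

A = Σ Sᵢαᵢ = 738.5·0.03 + 6.6·0.32 + 743.4·0.01 + 738.5·0.34 + 15.1·0.01 = 282.942 sabins.
V = 37.3·19.8·6.7 = 4948.218 m³.
Sabine: RT60 = 0.161 × 4948.218 / 282.942 = 2.816 s.

2.816 s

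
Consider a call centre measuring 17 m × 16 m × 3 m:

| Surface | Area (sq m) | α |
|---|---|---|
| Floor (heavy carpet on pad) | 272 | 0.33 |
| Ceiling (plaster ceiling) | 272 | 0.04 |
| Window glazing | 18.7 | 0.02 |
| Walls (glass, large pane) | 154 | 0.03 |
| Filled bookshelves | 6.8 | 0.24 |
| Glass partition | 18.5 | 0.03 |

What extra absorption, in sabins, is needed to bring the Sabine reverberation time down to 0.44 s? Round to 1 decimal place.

190.8 sabins

Summing Sᵢαᵢ: 89.760 + 10.880 + 0.374 + 4.620 + 1.632 + 0.555 → A₁ = 107.821 sabins.
Target A₂ = 0.161·816/0.44 = 298.582 sabins (V = 816 m³).
ΔA = A₂ − A₁ = 298.582 − 107.821 = 190.8 sabins.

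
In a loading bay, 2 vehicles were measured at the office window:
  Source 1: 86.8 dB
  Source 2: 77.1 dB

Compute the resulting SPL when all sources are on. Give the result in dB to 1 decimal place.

Converting to relative power and adding: 10^(86.8/10) + 10^(77.1/10) = 5.299e+08.
L_total = 10·log₁₀(5.299e+08) = 87.2 dB.

87.2 dB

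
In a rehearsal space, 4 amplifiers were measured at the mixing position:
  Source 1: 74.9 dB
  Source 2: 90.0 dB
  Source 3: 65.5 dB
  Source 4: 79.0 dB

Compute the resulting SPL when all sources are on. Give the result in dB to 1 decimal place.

Σ 10^(Lᵢ/10) = 1.114e+09.
Back to dB: 10·log₁₀ Σ = 90.5 dB.

90.5 dB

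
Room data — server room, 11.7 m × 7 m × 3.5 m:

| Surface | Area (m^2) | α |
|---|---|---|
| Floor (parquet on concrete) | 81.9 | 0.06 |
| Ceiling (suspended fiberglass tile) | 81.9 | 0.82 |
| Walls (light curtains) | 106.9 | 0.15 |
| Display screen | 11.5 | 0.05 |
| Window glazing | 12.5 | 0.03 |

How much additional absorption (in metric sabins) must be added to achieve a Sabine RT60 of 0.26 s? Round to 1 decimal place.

88.4 sabins

Summing Sᵢαᵢ: 4.914 + 67.158 + 16.035 + 0.575 + 0.375 → A₁ = 89.057 sabins.
V = 286.65 m³. Required absorption A₂ = 0.161 × 286.65 / 0.26 = 177.502 sabins.
Additional absorption ΔA = 177.502 − 89.057 = 88.4 sabins.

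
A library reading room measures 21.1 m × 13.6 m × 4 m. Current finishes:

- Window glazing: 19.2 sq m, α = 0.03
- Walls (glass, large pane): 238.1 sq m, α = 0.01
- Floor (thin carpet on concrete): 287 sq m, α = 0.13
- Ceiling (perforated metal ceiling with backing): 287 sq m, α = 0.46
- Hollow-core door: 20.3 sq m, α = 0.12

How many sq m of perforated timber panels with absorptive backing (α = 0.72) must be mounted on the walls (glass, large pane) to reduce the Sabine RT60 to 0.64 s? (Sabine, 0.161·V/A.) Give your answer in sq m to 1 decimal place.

Total absorption A₁ = 19.2·0.03 + 238.1·0.01 + 287·0.13 + 287·0.46 + 20.3·0.12
  = 0.576 + 2.381 + 37.310 + 132.020 + 2.436 = 174.723 sq m sabins.
Required A₂ = 0.161·1147.84/0.64 = 288.753 sabins.
ΔA needed = 288.753 − 174.723 = 114.030 sabins.
Net gain per sq m: Δα = 0.72 − 0.01 = 0.71.
Area = ΔA/Δα = 114.030/0.71 = 160.6 sq m.

160.6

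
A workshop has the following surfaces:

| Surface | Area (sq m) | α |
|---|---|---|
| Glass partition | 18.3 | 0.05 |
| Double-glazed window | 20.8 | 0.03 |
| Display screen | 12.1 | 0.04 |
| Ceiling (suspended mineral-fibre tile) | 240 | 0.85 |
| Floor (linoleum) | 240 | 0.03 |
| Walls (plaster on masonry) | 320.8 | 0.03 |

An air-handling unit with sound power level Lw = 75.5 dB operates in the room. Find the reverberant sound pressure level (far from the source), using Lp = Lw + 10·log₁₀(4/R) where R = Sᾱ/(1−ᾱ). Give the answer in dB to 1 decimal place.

A = 222.847 sabins; S = 852.0 sq m.
ᾱ = 222.847/852.0 = 0.2616; R = Sᾱ/(1−ᾱ) = 222.847/(1−0.2616) = 301.797 sq m.
Lp = Lw + 10 log₁₀(4/R) = 75.5 -18.78 = 56.7 dB.

56.7 dB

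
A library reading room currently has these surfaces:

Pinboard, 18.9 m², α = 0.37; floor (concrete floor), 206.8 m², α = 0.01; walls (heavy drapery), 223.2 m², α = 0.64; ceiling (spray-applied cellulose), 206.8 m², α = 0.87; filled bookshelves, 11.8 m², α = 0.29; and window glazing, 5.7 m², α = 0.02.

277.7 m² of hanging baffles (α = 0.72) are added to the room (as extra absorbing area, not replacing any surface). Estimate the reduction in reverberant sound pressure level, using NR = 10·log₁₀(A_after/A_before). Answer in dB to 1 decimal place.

2.0 dB

A_before = Σ Sᵢαᵢ = 18.9×0.37 + 206.8×0.01 + 223.2×0.64 + 206.8×0.87 + 11.8×0.29 + 5.7×0.02 = 335.361 sabins.
Treatment contributes 277.7·0.72 = 199.944 sabins.
New total A_after = 535.305 sabins.
NR = 10·log₁₀(535.305/335.361) = 2.0 dB.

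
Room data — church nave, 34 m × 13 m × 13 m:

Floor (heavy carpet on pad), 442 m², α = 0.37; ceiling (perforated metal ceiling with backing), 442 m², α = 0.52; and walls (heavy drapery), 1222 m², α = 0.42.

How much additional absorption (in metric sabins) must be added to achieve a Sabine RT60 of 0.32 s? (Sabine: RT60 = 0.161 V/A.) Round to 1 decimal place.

A₁ = Σ Sᵢαᵢ = 442*0.37 + 442*0.52 + 1222*0.42 = 906.620 sabins.
For T = 0.32 s, need A₂ = 0.161·V/T = 0.161·5746/0.32 = 2890.956 sabins.
Shortfall: 2890.956 − 906.620 = 1984.3 sabins.

1984.3 sabins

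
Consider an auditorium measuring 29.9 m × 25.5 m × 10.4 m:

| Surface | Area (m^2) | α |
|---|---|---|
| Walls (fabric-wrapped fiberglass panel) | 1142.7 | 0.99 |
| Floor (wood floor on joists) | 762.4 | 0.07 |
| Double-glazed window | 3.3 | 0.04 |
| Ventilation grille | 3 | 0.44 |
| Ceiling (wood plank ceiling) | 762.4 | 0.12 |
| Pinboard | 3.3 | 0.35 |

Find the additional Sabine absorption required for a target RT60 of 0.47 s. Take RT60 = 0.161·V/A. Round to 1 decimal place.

Summing Sᵢαᵢ: 1131.273 + 53.368 + 0.132 + 1.320 + 91.488 + 1.155 → A₁ = 1278.736 sabins.
Target A₂ = 0.161·7929.48/0.47 = 2716.269 sabins (V = 7929.48 m³).
ΔA = A₂ − A₁ = 2716.269 − 1278.736 = 1437.5 sabins.

1437.5 sabins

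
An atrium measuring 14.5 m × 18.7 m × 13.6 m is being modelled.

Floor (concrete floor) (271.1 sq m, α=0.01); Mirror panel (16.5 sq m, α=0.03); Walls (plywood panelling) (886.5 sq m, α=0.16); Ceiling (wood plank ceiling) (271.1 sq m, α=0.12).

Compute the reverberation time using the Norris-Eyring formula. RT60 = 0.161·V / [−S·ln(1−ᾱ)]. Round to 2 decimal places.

3.13 s

S = Σ Sᵢ = 1445.2 sq m.
Absorption A = 271.1×0.01 + 16.5×0.03 + 886.5×0.16 + 271.1×0.12 = 177.578 sabins.
ᾱ = 177.578 / 1445.2 = 0.1229.
−S·ln(1−ᾱ) = −1445.2 × ln(1 − 0.1229) = 189.515.
V = 14.5 × 18.7 × 13.6 = 3687.64 m³.
RT60 = 0.161 × 3687.64 / 189.515 = 3.13 s.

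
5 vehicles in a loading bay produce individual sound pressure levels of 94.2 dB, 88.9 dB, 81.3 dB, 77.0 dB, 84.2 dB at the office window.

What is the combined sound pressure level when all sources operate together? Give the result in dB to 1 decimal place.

95.9 dB

Σ 10^(Lᵢ/10) = 3.855e+09.
Combined level = 10 log₁₀(3.855e+09) = 95.9 dB.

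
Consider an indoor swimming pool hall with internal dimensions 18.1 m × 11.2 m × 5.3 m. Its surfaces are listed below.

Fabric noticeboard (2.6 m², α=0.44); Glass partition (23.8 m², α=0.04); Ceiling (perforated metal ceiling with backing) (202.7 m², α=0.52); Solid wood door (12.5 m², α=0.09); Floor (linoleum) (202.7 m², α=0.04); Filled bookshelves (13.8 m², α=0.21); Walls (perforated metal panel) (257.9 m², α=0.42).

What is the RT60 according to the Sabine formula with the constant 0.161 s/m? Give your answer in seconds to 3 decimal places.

0.759 seconds

Total absorption A = 2.6·0.44 + 23.8·0.04 + 202.7·0.52 + 12.5·0.09 + 202.7·0.04 + 13.8·0.21 + 257.9·0.42
  = 1.144 + 0.952 + 105.404 + 1.125 + 8.108 + 2.898 + 108.318 = 227.949 m² sabins.
V = 18.1·11.2·5.3 = 1074.416 m³.
RT60 = 0.161 · V / A = 0.161 × 1074.416 / 227.949 = 0.759 s.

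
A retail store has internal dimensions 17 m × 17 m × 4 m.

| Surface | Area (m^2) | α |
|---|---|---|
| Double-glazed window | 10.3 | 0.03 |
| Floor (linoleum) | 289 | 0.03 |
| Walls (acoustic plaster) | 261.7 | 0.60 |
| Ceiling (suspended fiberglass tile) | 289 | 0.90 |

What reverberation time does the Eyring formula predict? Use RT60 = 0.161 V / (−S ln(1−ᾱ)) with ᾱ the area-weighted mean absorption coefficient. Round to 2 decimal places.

0.31 sec

S = Σ Sᵢ = 850.0 m^2.
Absorption A = 10.3×0.03 + 289×0.03 + 261.7×0.60 + 289×0.90 = 426.099 sabins.
ᾱ = 426.099 / 850.0 = 0.5013.
−S·ln(1−ᾱ) = −850.0 × ln(1 − 0.5013) = 591.388.
V = 17 × 17 × 4 = 1156 m³.
RT60 = 0.161 × 1156 / 591.388 = 0.31 s.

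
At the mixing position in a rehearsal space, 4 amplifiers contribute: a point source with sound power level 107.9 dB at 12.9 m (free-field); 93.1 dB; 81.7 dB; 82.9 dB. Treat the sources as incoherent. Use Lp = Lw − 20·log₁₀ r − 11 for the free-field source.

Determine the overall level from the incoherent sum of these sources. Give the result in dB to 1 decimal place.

Source at 12.9 m: Lp = 107.9 − 20·log₁₀(12.9) − 11 = 74.7 dB.
Σ 10^(Lᵢ/10) = 2.414e+09.
L_total = 10·log₁₀(2.414e+09) = 93.8 dB.

93.8 dB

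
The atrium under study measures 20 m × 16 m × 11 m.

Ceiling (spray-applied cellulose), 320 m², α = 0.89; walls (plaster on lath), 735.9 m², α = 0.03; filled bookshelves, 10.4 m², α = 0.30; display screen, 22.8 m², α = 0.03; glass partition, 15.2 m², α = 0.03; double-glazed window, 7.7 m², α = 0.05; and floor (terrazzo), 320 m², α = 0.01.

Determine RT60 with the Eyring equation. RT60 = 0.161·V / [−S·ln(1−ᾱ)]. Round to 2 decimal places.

1.59 s

S = Σ Sᵢ = 1432.0 m².
Absorption A = 320×0.89 + 735.9×0.03 + 10.4×0.30 + 22.8×0.03 + 15.2×0.03 + 7.7×0.05 + 320×0.01 = 314.722 sabins.
Mean coefficient ᾱ = A/S = 0.2198.
−S·ln(1−ᾱ) = −1432.0 × ln(1 − 0.2198) = 355.430.
V = 20 × 16 × 11 = 3520 m³.
RT60 = 0.161 × 3520 / 355.430 = 1.59 s.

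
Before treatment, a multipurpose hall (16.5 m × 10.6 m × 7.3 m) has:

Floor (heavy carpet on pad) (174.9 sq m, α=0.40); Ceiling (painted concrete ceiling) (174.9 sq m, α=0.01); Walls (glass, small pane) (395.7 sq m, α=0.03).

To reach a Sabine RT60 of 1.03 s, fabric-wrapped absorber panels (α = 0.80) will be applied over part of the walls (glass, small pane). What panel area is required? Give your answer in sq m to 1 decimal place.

Total absorption A₁ = 174.9×0.40 + 174.9×0.01 + 395.7×0.03
  = 69.960 + 1.749 + 11.871 = 83.580 sq m sabins.
Required A₂ = 0.161·1276.77/1.03 = 199.573 sabins.
Absorption to add: 199.573 − 83.580 = 115.993 sabins.
Each sq m of panel replacing the walls (glass, small pane) adds (0.80 − 0.03) = 0.77 sabins.
Area = ΔA/Δα = 115.993/0.77 = 150.6 sq m.

150.6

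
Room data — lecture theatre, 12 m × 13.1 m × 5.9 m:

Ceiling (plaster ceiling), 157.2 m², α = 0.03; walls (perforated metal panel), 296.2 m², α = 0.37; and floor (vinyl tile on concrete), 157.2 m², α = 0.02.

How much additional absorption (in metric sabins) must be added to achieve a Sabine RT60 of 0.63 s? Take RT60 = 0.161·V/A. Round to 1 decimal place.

Summing Sᵢαᵢ: 4.716 + 109.594 + 3.144 → A₁ = 117.454 sabins.
For T = 0.63 s, need A₂ = 0.161·V/T = 0.161·927.48/0.63 = 237.023 sabins.
ΔA = A₂ − A₁ = 237.023 − 117.454 = 119.6 sabins.

119.6 sabins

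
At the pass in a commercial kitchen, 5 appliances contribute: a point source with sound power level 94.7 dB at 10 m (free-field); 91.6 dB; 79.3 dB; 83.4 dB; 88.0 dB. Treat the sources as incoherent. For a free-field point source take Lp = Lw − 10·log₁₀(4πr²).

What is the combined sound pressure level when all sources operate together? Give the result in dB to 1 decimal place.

93.8 dB

Source at 10 m: Lp = 94.7 − 10·log₁₀(4π·10²) = 94.7 − 10·log₁₀(1256.637) = 63.7 dB.
Σ 10^(Lᵢ/10) = 2.383e+09.
Back to dB: 10·log₁₀ Σ = 93.8 dB.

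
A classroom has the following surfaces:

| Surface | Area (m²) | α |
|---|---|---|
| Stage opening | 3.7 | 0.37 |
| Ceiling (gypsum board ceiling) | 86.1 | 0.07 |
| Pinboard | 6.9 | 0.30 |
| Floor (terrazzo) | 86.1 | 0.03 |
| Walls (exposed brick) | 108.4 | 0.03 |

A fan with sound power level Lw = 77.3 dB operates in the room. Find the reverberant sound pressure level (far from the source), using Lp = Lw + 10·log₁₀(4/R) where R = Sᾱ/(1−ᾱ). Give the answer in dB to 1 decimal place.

71.2 dB

Σ(Sᵢαᵢ) = 3.7×0.37 + 86.1×0.07 + 6.9×0.30 + 86.1×0.03 + 108.4×0.03 = 15.301; total area S = 291.2 m².
ᾱ = 15.301/291.2 = 0.0525; R = Sᾱ/(1−ᾱ) = 15.301/(1−0.0525) = 16.149 m².
Lp = 77.3 + 10·log₁₀(4/16.149) = 77.3 + (-6.06) = 71.2 dB.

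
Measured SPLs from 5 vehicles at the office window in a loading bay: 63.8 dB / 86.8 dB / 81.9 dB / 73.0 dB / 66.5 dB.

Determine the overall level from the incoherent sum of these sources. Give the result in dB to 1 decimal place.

88.2 dB

Sum in the linear (power) domain: Σ 10^(Lᵢ/10) = 10^(63.8/10) + 10^(86.8/10) + 10^(81.9/10) + 10^(73.0/10) + 10^(66.5/10) = 6.603e+08.
L_total = 10·log₁₀(6.603e+08) = 88.2 dB.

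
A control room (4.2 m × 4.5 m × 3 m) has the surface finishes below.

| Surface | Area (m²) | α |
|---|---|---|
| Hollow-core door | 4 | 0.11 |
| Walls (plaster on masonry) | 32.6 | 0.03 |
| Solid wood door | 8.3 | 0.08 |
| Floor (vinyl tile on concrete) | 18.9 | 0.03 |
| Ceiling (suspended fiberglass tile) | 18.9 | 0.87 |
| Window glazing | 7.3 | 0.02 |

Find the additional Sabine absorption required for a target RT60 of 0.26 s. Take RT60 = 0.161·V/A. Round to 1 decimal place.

15.9 sabins

Equivalent absorption area: A₁ = 4×0.11 + 32.6×0.03 + 8.3×0.08 + 18.9×0.03 + 18.9×0.87 + 7.3×0.02 = 19.238 m².
Target A₂ = 0.161·56.7/0.26 = 35.110 sabins (V = 56.7 m³).
ΔA = A₂ − A₁ = 35.110 − 19.238 = 15.9 sabins.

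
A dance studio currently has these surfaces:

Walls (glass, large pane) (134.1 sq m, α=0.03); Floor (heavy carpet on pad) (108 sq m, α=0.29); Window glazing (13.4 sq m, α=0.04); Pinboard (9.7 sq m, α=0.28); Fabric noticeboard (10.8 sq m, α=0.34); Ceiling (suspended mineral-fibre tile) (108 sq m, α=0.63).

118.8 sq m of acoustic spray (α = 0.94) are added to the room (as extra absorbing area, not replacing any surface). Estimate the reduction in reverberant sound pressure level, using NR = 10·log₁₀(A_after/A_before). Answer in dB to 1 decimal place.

3.0 dB

Summing Sᵢαᵢ: 4.023 + 31.320 + 0.536 + 2.716 + 3.672 + 68.040 → A_before = 110.307 sabins.
Treatment contributes 118.8·0.94 = 111.672 sabins.
A_after = 110.307 + 111.672 = 221.979 sabins.
NR = 10·log₁₀(221.979/110.307) = 3.0 dB.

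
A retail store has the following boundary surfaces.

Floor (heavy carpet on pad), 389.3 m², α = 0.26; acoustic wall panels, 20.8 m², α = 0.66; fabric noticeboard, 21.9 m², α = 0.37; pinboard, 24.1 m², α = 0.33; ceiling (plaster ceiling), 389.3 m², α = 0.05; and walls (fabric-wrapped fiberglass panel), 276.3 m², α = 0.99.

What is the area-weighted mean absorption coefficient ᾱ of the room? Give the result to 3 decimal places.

S = Σ Sᵢ = 389.3 + 20.8 + 21.9 + 24.1 + 389.3 + 276.3 = 1121.7 m².
Σ(Sᵢαᵢ) = 389.3·0.26 + 20.8·0.66 + 21.9·0.37 + 24.1·0.33 + 389.3·0.05 + 276.3·0.99 = 424.004.
ᾱ = A/S = 0.378.

0.378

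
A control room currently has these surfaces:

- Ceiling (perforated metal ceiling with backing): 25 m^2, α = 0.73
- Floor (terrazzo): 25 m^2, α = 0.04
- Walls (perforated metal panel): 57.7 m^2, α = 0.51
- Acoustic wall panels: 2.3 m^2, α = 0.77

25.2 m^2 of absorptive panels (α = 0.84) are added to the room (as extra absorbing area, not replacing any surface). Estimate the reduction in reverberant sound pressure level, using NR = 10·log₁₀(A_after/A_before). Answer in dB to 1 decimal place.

Equivalent absorption area: A_before = 25×0.73 + 25×0.04 + 57.7×0.51 + 2.3×0.77 = 50.448 m^2.
Added absorption = 25.2 × 0.84 = 21.168 sabins.
A_after = 50.448 + 21.168 = 71.616 sabins.
Reduction = 10 log₁₀(A_after/A_before) = 10 log₁₀(1.4196) = 1.5 dB.

1.5 dB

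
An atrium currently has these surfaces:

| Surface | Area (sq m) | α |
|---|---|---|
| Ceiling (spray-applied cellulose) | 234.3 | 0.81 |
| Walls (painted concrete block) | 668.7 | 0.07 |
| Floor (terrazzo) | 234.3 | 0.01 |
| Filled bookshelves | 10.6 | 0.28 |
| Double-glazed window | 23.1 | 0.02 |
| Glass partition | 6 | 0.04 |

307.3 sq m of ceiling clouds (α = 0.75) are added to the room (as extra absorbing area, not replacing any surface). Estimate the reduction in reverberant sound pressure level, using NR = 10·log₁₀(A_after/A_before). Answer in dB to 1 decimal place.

2.9 dB

Summing Sᵢαᵢ: 189.783 + 46.809 + 2.343 + 2.968 + 0.462 + 0.240 → A_before = 242.605 sabins.
Added absorption = 307.3 × 0.75 = 230.475 sabins.
A_after = 242.605 + 230.475 = 473.080 sabins.
NR = 10·log₁₀(473.080/242.605) = 2.9 dB.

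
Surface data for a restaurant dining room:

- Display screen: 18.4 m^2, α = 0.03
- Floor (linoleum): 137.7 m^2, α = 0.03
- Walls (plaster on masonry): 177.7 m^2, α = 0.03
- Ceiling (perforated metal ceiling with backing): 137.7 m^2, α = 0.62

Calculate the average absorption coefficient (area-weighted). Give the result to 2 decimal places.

S = Σ Sᵢ = 18.4 + 137.7 + 177.7 + 137.7 = 471.5 m^2.
Weighted sum Σ Sα = 95.388.
ᾱ = 95.388 / 471.5 = 0.20.

0.20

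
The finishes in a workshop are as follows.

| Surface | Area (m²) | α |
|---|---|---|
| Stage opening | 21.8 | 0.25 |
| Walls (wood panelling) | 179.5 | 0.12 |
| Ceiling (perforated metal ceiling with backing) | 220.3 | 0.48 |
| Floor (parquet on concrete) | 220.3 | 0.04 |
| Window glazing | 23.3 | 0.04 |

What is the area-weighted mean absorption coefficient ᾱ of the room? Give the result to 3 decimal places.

S = Σ Sᵢ = 21.8 + 179.5 + 220.3 + 220.3 + 23.3 = 665.2 m².
A = 21.8·0.25 + 179.5·0.12 + 220.3·0.48 + 220.3·0.04 + 23.3·0.04 = 142.478 sabins.
ᾱ = 142.478 / 665.2 = 0.214.

0.214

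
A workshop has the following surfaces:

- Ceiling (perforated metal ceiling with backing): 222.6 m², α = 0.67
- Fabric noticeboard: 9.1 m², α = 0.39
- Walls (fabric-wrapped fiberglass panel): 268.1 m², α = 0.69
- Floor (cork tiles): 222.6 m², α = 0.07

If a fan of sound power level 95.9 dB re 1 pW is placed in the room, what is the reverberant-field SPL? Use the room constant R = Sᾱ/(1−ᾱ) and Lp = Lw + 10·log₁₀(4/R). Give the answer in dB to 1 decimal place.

73.5 dB

Σ(Sᵢαᵢ) = 222.6×0.67 + 9.1×0.39 + 268.1×0.69 + 222.6×0.07 = 353.262; total area S = 722.4 m².
ᾱ = 0.4890, so room constant R = A/(1−ᾱ) = 691.315 m².
Lp = Lw + 10 log₁₀(4/R) = 95.9 -22.38 = 73.5 dB.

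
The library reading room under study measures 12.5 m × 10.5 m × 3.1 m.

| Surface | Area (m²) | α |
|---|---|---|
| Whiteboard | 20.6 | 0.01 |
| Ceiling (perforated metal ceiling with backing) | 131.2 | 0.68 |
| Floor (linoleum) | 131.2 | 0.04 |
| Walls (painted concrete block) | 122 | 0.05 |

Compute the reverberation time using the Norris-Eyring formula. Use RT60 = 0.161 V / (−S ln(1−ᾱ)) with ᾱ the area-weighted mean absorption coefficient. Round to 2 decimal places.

0.57 sec

S = Σ Sᵢ = 405.0 m².
Absorption A = 20.6×0.01 + 131.2×0.68 + 131.2×0.04 + 122×0.05 = 100.770 sabins.
ᾱ = 100.770 / 405.0 = 0.2488.
−S·ln(1−ᾱ) = −405.0 × ln(1 − 0.2488) = 115.864.
V = 12.5 × 10.5 × 3.1 = 406.875 m³.
T = 0.161·V/[−S·ln(1−ᾱ)] = 0.161·406.875/115.864 = 0.57 s.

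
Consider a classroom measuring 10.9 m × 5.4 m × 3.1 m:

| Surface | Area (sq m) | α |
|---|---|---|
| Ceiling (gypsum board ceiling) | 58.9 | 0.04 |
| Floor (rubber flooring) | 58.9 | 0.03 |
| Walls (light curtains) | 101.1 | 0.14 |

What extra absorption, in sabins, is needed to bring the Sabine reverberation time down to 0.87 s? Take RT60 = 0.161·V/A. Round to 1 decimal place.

A₁ = Σ Sᵢαᵢ = 58.9*0.04 + 58.9*0.03 + 101.1*0.14 = 18.277 sabins.
Target A₂ = 0.161·182.466/0.87 = 33.767 sabins (V = 182.466 m³).
Shortfall: 33.767 − 18.277 = 15.5 sabins.

15.5 sabins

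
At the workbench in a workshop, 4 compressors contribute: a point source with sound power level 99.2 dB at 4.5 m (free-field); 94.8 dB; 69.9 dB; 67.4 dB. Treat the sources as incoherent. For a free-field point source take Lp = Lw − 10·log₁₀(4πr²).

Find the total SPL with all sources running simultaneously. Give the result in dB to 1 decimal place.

94.9 dB

Source at 4.5 m: Lp = 99.2 − 10·log₁₀(4π·4.5²) = 99.2 − 10·log₁₀(254.469) = 75.1 dB.
Σ 10^(Lᵢ/10) = 3.068e+09.
Back to dB: 10·log₁₀ Σ = 94.9 dB.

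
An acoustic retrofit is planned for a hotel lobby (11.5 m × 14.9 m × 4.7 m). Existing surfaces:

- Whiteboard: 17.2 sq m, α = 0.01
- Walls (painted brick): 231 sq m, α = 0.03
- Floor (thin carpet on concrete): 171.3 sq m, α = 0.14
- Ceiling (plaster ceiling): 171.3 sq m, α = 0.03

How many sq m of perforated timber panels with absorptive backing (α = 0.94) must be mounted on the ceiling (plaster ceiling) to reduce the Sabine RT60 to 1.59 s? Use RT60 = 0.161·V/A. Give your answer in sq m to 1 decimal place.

49.8

A₁ = Σ Sᵢαᵢ = 17.2×0.01 + 231×0.03 + 171.3×0.14 + 171.3×0.03 = 36.223 sabins.
V = 805.345 m³. Target absorption A₂ = 0.161 × 805.345 / 1.59 = 81.548 sabins.
Absorption to add: 81.548 − 36.223 = 45.325 sabins.
Net gain per sq m: Δα = 0.94 − 0.03 = 0.91.
Panel area = 45.325 / 0.91 = 49.8 sq m.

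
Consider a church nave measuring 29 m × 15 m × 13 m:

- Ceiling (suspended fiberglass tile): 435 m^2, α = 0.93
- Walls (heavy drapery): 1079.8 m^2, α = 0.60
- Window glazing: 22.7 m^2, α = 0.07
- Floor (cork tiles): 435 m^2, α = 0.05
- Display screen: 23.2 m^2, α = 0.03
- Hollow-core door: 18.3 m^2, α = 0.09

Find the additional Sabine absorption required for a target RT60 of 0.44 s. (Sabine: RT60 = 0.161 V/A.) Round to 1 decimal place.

Equivalent absorption area: A₁ = 435×0.93 + 1079.8×0.60 + 22.7×0.07 + 435×0.05 + 23.2×0.03 + 18.3×0.09 = 1078.112 m^2.
For T = 0.44 s, need A₂ = 0.161·V/T = 0.161·5655/0.44 = 2069.216 sabins.
Additional absorption ΔA = 2069.216 − 1078.112 = 991.1 sabins.

991.1 sabins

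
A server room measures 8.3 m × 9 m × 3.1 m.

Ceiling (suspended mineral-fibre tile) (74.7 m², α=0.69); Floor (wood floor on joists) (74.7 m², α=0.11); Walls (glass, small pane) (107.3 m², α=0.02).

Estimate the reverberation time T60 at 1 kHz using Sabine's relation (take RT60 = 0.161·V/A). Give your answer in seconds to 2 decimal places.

0.60 seconds

Equivalent absorption area: A = 74.7·0.69 + 74.7·0.11 + 107.3·0.02 = 61.906 m².
Room volume: 231.57 m³.
RT60 = 0.161 · V / A = 0.161 × 231.57 / 61.906 = 0.60 s.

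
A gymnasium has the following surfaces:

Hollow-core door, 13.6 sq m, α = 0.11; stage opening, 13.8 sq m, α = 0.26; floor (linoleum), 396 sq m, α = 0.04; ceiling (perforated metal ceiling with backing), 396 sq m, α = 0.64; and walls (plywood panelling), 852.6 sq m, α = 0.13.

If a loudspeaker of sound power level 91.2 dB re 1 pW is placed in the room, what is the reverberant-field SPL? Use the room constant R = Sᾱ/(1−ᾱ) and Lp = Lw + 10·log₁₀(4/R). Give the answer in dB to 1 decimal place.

70.2 dB

Σ(Sᵢαᵢ) = 13.6·0.11 + 13.8·0.26 + 396·0.04 + 396·0.64 + 852.6·0.13 = 385.202; total area S = 1672.0 sq m.
ᾱ = 0.2304, so room constant R = A/(1−ᾱ) = 500.522 sq m.
Lp = 91.2 + 10·log₁₀(4/500.522) = 91.2 + (-20.97) = 70.2 dB.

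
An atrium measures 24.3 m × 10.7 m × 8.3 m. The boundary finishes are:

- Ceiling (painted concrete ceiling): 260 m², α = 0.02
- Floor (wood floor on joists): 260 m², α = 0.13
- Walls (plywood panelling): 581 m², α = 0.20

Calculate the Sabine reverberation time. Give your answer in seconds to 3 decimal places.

2.239 s

A = Σ Sᵢαᵢ = 260*0.02 + 260*0.13 + 581*0.20 = 155.200 sabins.
Room volume: 2158.083 m³.
Sabine: RT60 = 0.161 × 2158.083 / 155.200 = 2.239 s.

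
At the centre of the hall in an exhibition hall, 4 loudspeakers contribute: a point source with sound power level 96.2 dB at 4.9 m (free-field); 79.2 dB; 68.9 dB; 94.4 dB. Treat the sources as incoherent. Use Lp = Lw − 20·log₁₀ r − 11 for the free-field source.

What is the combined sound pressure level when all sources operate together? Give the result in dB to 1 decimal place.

94.6 dB

Source at 4.9 m: Lp = 96.2 − 20·log₁₀(4.9) − 11 = 71.4 dB.
Converting to relative power and adding: 10^(71.4/10) + 10^(79.2/10) + 10^(68.9/10) + 10^(94.4/10) = 2.859e+09.
Back to dB: 10·log₁₀ Σ = 94.6 dB.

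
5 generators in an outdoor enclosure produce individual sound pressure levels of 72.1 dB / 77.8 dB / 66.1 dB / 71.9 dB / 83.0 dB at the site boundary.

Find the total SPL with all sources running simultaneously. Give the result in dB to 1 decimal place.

Converting to relative power and adding: 10^(72.1/10) + 10^(77.8/10) + 10^(66.1/10) + 10^(71.9/10) + 10^(83.0/10) = 2.956e+08.
Combined level = 10 log₁₀(2.956e+08) = 84.7 dB.

84.7 dB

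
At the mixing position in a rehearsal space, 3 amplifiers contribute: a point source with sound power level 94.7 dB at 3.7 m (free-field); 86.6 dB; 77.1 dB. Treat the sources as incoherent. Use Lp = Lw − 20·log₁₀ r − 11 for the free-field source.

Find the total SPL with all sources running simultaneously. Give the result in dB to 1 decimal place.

Source at 3.7 m: Lp = 94.7 − 20·log₁₀(3.7) − 11 = 72.3 dB.
Converting to relative power and adding: 10^(72.3/10) + 10^(86.6/10) + 10^(77.1/10) = 5.254e+08.
L_total = 10·log₁₀(5.254e+08) = 87.2 dB.

87.2 dB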